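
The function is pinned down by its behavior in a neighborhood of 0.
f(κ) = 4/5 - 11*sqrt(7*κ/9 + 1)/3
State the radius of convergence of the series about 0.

Branch term (-11/3)*sqrt(1 - κ/(-9/7)): its argument vanishes at κ = -9/7, a square-root branch point, modulus 9/7.
The radius of convergence is the smallest modulus among the singular points: 9/7.

The radius of convergence is 9/7.


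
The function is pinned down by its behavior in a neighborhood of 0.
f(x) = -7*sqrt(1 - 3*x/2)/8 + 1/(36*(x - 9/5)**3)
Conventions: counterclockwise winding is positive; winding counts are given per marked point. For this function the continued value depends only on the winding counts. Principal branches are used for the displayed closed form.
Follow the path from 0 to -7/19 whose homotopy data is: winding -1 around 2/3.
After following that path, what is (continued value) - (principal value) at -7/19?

Continued minus principal equals (7/152)*sqrt(2242).

The rational part is single-valued and drops out of the difference; each branch term changes only by its own monodromy.
(-7/8)*sqrt(1 - x/(2/3)): winding -1 is odd, the square root flips sign, contributing -2*(-7/8)*sqrt(1 - (-7/19)/(2/3)) = -2*(-7/8)*sqrt(59/38) = (7/152)*sqrt(2242).
Summing the contributions at x = -7/19 gives (7/152)*sqrt(2242).


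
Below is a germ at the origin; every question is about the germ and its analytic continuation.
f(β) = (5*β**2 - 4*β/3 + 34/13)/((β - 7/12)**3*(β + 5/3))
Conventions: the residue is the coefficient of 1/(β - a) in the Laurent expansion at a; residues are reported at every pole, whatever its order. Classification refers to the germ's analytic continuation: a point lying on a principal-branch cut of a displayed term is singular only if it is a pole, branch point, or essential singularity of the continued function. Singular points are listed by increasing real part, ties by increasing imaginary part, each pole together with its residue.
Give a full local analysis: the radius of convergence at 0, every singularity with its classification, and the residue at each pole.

Radius of convergence at 0: 7/12.
At -5/3: a pole of order 1; residue -140224/85293.
At 7/12: a pole of order 3; residue 140224/85293.

Denominator factor (β - 7/12)^3: pole of order 3 at 7/12, modulus 7/12.
Denominator factor (β + 5/3): pole of order 1 at -5/3, modulus 5/3.
The radius of convergence is the smallest modulus among the singular points: 7/12.
At the order-1 pole -5/3 set g(β) = (β - (-5/3))*f(β) = (5*β**2 - 4*β/3 + 34/13)/(β - 7/12)**3.
Simple pole: residue = g(a) at a = -5/3, which is -140224/85293.
At the order-3 pole 7/12 set g(β) = (β - (7/12))^3*f(β) = (5*β**2 - 4*β/3 + 34/13)/(β + 5/3).
Order-3 pole: residue = g''(a)/2; g''(7/12) = 280448/85293, so the residue is 140224/85293.
List the singular points by increasing real part (a conjugate pair: the negative imaginary part first).


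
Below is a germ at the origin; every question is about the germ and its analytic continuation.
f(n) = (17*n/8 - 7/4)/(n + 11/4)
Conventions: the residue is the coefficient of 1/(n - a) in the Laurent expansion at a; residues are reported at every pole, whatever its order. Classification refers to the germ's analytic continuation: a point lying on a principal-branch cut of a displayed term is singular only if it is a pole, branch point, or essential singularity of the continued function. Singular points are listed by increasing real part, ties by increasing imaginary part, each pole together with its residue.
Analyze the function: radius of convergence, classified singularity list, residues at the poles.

Radius of convergence at 0: 11/4.
At -11/4: a pole of order 1; residue -243/32.

Denominator factor (n + 11/4): pole of order 1 at -11/4, modulus 11/4.
The radius of convergence is the smallest modulus among the singular points: 11/4.
At the order-1 pole -11/4 set g(n) = (n - (-11/4))*f(n) = 17*n/8 - 7/4.
Simple pole: residue = g(a) at a = -11/4, which is -243/32.


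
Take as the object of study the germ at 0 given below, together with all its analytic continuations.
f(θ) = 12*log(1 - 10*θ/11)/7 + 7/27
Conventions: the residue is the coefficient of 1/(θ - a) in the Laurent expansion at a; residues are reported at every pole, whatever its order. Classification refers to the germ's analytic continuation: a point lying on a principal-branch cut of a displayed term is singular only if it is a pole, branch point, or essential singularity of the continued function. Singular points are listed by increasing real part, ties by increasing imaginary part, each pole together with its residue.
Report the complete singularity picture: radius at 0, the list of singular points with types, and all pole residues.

Branch term (12/7)*log(1 - θ/(11/10)): its argument vanishes at θ = 11/10, a logarithmic branch point, modulus 11/10.
The radius of convergence is the smallest modulus among the singular points: 11/10.

Radius of convergence at 0: 11/10.
At 11/10: a logarithmic branch point.


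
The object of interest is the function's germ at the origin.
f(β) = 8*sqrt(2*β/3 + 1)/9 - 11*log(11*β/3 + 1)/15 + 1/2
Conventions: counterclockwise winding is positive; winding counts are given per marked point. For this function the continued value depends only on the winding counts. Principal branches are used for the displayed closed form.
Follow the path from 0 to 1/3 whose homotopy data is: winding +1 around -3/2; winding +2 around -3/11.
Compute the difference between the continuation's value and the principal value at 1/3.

Continued minus principal equals (-(16/27)*sqrt(11)) - ((44/15)*pi)*i.

The rational part is single-valued and drops out of the difference; each branch term changes only by its own monodromy.
(8/9)*sqrt(1 - β/(-3/2)): winding +1 is odd, the square root flips sign, contributing -2*(8/9)*sqrt(1 - (1/3)/(-3/2)) = -2*(8/9)*sqrt(11/9) = -(16/27)*sqrt(11).
(-11/15)*log(1 - β/(-3/11)): each positive loop around -3/11 adds 2*pi*i to the log, so winding +2 contributes (-11/15)*(2)*2*pi*i = -(44/15)*pi*i.
Summing the contributions at β = 1/3 gives (-(16/27)*sqrt(11)) - ((44/15)*pi)*i.


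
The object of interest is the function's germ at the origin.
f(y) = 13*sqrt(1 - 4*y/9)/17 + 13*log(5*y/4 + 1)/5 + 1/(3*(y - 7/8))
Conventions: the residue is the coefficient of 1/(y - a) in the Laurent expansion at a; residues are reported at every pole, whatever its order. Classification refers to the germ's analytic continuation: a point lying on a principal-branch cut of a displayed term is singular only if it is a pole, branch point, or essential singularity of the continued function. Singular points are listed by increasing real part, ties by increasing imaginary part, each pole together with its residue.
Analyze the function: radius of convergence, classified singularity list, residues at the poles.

Denominator factor (y - 7/8): pole of order 1 at 7/8, modulus 7/8.
Branch term (13/5)*log(1 - y/(-4/5)): its argument vanishes at y = -4/5, a logarithmic branch point, modulus 4/5.
Branch term (13/17)*sqrt(1 - y/(9/4)): its argument vanishes at y = 9/4, a square-root branch point, modulus 9/4.
The radius of convergence is the smallest modulus among the singular points: 4/5.
The branch terms are analytic at 7/8 and contribute nothing to the residue; only the rational part matters.
At the order-1 pole 7/8 set g(y) = (y - (7/8))*(rational part) = 1/3.
Simple pole: residue = g(a) at a = 7/8, which is 1/3.
List the singular points by increasing real part (a conjugate pair: the negative imaginary part first).

Radius of convergence at 0: 4/5.
At -4/5: a logarithmic branch point.
At 7/8: a pole of order 1; residue 1/3.
At 9/4: an algebraic (square-root) branch point.


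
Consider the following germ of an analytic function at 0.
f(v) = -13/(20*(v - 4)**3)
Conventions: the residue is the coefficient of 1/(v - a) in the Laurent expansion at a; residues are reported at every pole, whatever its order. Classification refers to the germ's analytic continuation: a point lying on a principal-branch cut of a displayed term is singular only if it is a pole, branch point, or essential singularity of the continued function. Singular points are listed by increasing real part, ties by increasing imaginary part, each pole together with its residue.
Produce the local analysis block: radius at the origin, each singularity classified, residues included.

Denominator factor (v - 4)^3: pole of order 3 at 4, modulus 4.
The radius of convergence is the smallest modulus among the singular points: 4.
At the order-3 pole 4 set g(v) = (v - (4))^3*f(v) = -13/20.
Order-3 pole: residue = g''(a)/2; g''(4) = 0, so the residue is 0.

Radius of convergence at 0: 4.
At 4: a pole of order 3; residue 0.


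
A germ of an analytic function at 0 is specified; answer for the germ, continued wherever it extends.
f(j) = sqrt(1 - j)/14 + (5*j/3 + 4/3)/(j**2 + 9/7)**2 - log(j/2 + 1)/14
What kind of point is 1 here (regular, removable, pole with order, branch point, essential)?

The term (1/14)*sqrt(1 - j/(1)) has argument 1 - 1/(1) = 0 at 1: a square-root (algebraic, two-sheeted) branch point; the remaining terms are analytic or single-valued there.

The point is an algebraic (square-root) branch point.


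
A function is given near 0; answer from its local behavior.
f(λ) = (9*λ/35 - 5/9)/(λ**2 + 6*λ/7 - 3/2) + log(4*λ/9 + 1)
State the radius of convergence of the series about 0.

The radius of convergence is -3/7 + (1/14)*sqrt(330).

Denominator factor (λ**2 + 6*λ/7 - 3/2): discriminant 330/49, real irrational roots -3/7 + (1/14)*sqrt(330) and -3/7 - (1/14)*sqrt(330); poles of order 1, moduli -3/7 + (1/14)*sqrt(330) and 3/7 + (1/14)*sqrt(330).
Branch term (1)*log(1 - λ/(-9/4)): its argument vanishes at λ = -9/4, a logarithmic branch point, modulus 9/4.
The radius of convergence is the smallest modulus among the singular points: -3/7 + (1/14)*sqrt(330).


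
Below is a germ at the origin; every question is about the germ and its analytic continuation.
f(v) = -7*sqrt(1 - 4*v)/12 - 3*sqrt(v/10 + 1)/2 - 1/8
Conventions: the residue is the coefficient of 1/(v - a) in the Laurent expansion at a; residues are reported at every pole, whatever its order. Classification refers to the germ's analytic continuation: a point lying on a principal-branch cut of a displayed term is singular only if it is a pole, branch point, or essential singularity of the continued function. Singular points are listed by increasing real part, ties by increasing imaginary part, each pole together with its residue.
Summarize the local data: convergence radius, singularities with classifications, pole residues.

Branch term (-3/2)*sqrt(1 - v/(-10)): its argument vanishes at v = -10, a square-root branch point, modulus 10.
Branch term (-7/12)*sqrt(1 - v/(1/4)): its argument vanishes at v = 1/4, a square-root branch point, modulus 1/4.
The radius of convergence is the smallest modulus among the singular points: 1/4.
List the singular points by increasing real part (a conjugate pair: the negative imaginary part first).

Radius of convergence at 0: 1/4.
At -10: an algebraic (square-root) branch point.
At 1/4: an algebraic (square-root) branch point.


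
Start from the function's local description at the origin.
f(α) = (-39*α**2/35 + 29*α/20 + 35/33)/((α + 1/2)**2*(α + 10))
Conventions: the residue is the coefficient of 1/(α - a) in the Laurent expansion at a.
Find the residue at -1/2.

At the order-2 pole -1/2 set g(α) = (α - (-1/2))^2*f(α) = (-39*α**2/35 + 29*α/20 + 35/33)/(α + 10).
Order-2 pole: residue = g'(a); g'(-1/2) = 112283/416955, so the residue is 112283/416955.

The residue is 112283/416955.


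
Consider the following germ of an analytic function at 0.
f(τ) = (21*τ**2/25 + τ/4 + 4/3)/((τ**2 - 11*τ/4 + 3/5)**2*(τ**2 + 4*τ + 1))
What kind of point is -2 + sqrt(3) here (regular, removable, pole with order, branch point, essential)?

The denominator factor τ**2 + 4*τ + 1 vanishes at -2 + sqrt(3) and appears to the power 1; the numerator there equals 1007/150 - (311/100)*sqrt(3), nonzero, and no other factor vanishes.
Hence a pole whose order is the multiplicity, 1.

The point is a pole of order 1.


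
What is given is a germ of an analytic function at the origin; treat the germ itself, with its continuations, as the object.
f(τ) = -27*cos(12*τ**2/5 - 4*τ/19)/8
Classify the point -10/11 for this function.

The point is a regular point.

There is no denominator, hence no pole anywhere.
The factor cos(12*τ**2/5 - 4*τ/19) is entire.
So the germ continues analytically to -10/11.


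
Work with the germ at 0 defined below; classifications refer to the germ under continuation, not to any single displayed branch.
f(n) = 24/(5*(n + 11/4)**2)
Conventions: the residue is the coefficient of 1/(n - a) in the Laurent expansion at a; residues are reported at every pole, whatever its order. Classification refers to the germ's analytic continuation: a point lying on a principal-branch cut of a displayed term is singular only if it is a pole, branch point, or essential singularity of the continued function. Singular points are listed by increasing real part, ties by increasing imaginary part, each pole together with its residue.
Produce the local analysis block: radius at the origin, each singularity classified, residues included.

Radius of convergence at 0: 11/4.
At -11/4: a pole of order 2; residue 0.

Denominator factor (n + 11/4)^2: pole of order 2 at -11/4, modulus 11/4.
The radius of convergence is the smallest modulus among the singular points: 11/4.
At the order-2 pole -11/4 set g(n) = (n - (-11/4))^2*f(n) = 24/5.
Order-2 pole: residue = g'(a); g'(-11/4) = 0, so the residue is 0.


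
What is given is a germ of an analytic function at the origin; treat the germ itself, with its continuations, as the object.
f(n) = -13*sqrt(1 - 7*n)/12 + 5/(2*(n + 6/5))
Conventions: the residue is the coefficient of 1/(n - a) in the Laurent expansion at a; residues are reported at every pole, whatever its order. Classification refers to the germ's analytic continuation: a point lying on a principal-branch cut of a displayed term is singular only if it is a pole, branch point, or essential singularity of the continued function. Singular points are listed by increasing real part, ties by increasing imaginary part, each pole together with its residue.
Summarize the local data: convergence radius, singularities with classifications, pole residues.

Denominator factor (n + 6/5): pole of order 1 at -6/5, modulus 6/5.
Branch term (-13/12)*sqrt(1 - n/(1/7)): its argument vanishes at n = 1/7, a square-root branch point, modulus 1/7.
The radius of convergence is the smallest modulus among the singular points: 1/7.
The branch term is analytic at -6/5 and contributes nothing to the residue; only the rational part matters.
At the order-1 pole -6/5 set g(n) = (n - (-6/5))*(rational part) = 5/2.
Simple pole: residue = g(a) at a = -6/5, which is 5/2.
List the singular points by increasing real part (a conjugate pair: the negative imaginary part first).

Radius of convergence at 0: 1/7.
At -6/5: a pole of order 1; residue 5/2.
At 1/7: an algebraic (square-root) branch point.


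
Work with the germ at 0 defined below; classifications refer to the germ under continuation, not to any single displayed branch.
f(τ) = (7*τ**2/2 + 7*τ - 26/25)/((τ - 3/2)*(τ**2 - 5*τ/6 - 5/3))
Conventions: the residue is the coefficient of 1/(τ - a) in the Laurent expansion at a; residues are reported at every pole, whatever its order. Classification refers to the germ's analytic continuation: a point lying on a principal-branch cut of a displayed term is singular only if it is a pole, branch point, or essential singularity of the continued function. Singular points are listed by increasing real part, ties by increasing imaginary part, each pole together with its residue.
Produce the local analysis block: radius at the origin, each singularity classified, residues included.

Radius of convergence at 0: -5/12 + (1/12)*sqrt(265).
At 5/12 - (1/12)*sqrt(265): a pole of order 1; residue 11801/800 - (201013/212000)*sqrt(265).
At 3/2: a pole of order 1; residue -10401/400.
At 5/12 + (1/12)*sqrt(265): a pole of order 1; residue 11801/800 + (201013/212000)*sqrt(265).

Denominator factor (τ - 3/2): pole of order 1 at 3/2, modulus 3/2.
Denominator factor (τ**2 - 5*τ/6 - 5/3): discriminant 265/36, real irrational roots 5/12 + (1/12)*sqrt(265) and 5/12 - (1/12)*sqrt(265); poles of order 1, moduli 5/12 + (1/12)*sqrt(265) and -5/12 + (1/12)*sqrt(265).
The radius of convergence is the smallest modulus among the singular points: -5/12 + (1/12)*sqrt(265).
The factor τ**2 - 5*τ/6 - 5/3 splits as (τ - a)(τ - a') with a = 5/12 - (1/12)*sqrt(265), a' = 5/12 + (1/12)*sqrt(265). At the order-1 pole a set g(τ) = (τ - a)*f(τ) = [(7*τ**2/2 + 7*τ - 26/25)/(τ - 3/2)] / (τ - a').
Simple pole: residue = g(a) at a = 5/12 - (1/12)*sqrt(265), which is 11801/800 - (201013/212000)*sqrt(265).
At the order-1 pole 3/2 set g(τ) = (τ - (3/2))*f(τ) = (7*τ**2/2 + 7*τ - 26/25)/(τ**2 - 5*τ/6 - 5/3).
Simple pole: residue = g(a) at a = 3/2, which is -10401/400.
The factor τ**2 - 5*τ/6 - 5/3 splits as (τ - a)(τ - a') with a = 5/12 + (1/12)*sqrt(265), a' = 5/12 - (1/12)*sqrt(265). At the order-1 pole a set g(τ) = (τ - a)*f(τ) = [(7*τ**2/2 + 7*τ - 26/25)/(τ - 3/2)] / (τ - a').
Simple pole: residue = g(a) at a = 5/12 + (1/12)*sqrt(265), which is 11801/800 + (201013/212000)*sqrt(265).
List the singular points by increasing real part (a conjugate pair: the negative imaginary part first).


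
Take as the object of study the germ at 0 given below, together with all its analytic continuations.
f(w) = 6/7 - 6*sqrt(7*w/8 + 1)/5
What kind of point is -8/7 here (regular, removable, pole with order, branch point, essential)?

The term (-6/5)*sqrt(1 - w/(-8/7)) has argument 1 - -8/7/(-8/7) = 0 at -8/7: a square-root (algebraic, two-sheeted) branch point; the remaining terms are analytic or single-valued there.

The point is an algebraic (square-root) branch point.


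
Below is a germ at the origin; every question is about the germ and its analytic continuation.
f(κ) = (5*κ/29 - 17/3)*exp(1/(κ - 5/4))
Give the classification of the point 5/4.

The point is an essential singularity.

The exponent 1/(κ - (5/4)) has a pole at 5/4, so exp(1/(κ - (5/4))) takes every nonzero value near it: an essential singularity (not a pole of any order).


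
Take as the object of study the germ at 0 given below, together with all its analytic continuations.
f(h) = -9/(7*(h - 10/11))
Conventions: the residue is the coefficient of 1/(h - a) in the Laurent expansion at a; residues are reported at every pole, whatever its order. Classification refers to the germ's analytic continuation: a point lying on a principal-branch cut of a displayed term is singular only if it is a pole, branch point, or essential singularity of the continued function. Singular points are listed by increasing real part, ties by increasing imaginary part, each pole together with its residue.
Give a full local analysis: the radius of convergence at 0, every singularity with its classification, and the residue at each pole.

Radius of convergence at 0: 10/11.
At 10/11: a pole of order 1; residue -9/7.

Denominator factor (h - 10/11): pole of order 1 at 10/11, modulus 10/11.
The radius of convergence is the smallest modulus among the singular points: 10/11.
At the order-1 pole 10/11 set g(h) = (h - (10/11))*f(h) = -9/7.
Simple pole: residue = g(a) at a = 10/11, which is -9/7.


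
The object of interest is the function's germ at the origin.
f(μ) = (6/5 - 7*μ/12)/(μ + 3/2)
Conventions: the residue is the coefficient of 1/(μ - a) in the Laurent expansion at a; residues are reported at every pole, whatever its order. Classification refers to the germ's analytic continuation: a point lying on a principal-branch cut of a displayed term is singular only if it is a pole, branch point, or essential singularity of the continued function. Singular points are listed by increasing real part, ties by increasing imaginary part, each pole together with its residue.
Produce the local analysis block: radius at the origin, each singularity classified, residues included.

Denominator factor (μ + 3/2): pole of order 1 at -3/2, modulus 3/2.
The radius of convergence is the smallest modulus among the singular points: 3/2.
At the order-1 pole -3/2 set g(μ) = (μ - (-3/2))*f(μ) = 6/5 - 7*μ/12.
Simple pole: residue = g(a) at a = -3/2, which is 83/40.

Radius of convergence at 0: 3/2.
At -3/2: a pole of order 1; residue 83/40.


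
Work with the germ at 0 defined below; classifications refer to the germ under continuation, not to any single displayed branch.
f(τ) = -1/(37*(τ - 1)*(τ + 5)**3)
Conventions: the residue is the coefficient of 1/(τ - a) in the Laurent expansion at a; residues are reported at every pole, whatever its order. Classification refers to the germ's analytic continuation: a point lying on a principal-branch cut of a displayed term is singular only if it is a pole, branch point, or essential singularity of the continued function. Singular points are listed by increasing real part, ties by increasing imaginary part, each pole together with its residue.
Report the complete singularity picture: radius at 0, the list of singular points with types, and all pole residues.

Denominator factor (τ + 5)^3: pole of order 3 at -5, modulus 5.
Denominator factor (τ - 1): pole of order 1 at 1, modulus 1.
The radius of convergence is the smallest modulus among the singular points: 1.
At the order-3 pole -5 set g(τ) = (τ - (-5))^3*f(τ) = -1/(37*(τ - 1)).
Order-3 pole: residue = g''(a)/2; g''(-5) = 1/3996, so the residue is 1/7992.
At the order-1 pole 1 set g(τ) = (τ - (1))*f(τ) = -1/(37*(τ + 5)**3).
Simple pole: residue = g(a) at a = 1, which is -1/7992.
List the singular points by increasing real part (a conjugate pair: the negative imaginary part first).

Radius of convergence at 0: 1.
At -5: a pole of order 3; residue 1/7992.
At 1: a pole of order 1; residue -1/7992.


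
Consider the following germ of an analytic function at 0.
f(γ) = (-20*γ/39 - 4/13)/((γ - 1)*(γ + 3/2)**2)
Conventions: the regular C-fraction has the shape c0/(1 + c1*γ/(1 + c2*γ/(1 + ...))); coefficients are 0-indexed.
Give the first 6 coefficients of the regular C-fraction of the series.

Taylor coefficients (expand at 0): a_0 = 16/117, a_1 = 64/351, a_2 = 64/1053, a_3 = 640/3159, a_4 = 640/9477, a_5 = 5248/28431.
c0 = a_0 = 16/117. Peel one level at a time: if S = 1 + c*γ/S' with S'(0) = 1, then c is the γ-coefficient of S and S' = c*γ/(S - 1).
S_1 = c0/f = 1 + (-4/3)*γ + (4/3)*γ^2 + ...; c1 = -4/3.
S_2 = c1*γ/(S_1 - 1) = 1 + (1)*γ + (-1)*γ^2 + ...; c2 = 1.
S_3 = c2*γ/(S_2 - 1) = 1 + (1)*γ + (2/3)*γ^2 + ...; c3 = 1.
S_4 = c3*γ/(S_3 - 1) = 1 + (-2/3)*γ + (2/9)*γ^2 + ...; c4 = -2/3.
S_5 = c4*γ/(S_4 - 1) = 1 + (1/3)*γ + ...; c5 = 1/3.

The regular C-fraction coefficients are [16/117, -4/3, 1, 1, -2/3, 1/3].


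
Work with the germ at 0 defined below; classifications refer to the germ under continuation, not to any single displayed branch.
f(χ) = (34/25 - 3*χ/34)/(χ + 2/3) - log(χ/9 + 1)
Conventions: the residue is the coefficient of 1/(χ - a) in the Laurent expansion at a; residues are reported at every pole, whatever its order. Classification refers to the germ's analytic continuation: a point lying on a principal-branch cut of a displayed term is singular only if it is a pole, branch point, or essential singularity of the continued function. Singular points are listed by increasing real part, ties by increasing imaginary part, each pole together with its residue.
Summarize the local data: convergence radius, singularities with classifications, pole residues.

Radius of convergence at 0: 2/3.
At -9: a logarithmic branch point.
At -2/3: a pole of order 1; residue 603/425.

Denominator factor (χ + 2/3): pole of order 1 at -2/3, modulus 2/3.
Branch term (-1)*log(1 - χ/(-9)): its argument vanishes at χ = -9, a logarithmic branch point, modulus 9.
The radius of convergence is the smallest modulus among the singular points: 2/3.
The branch term is analytic at -2/3 and contributes nothing to the residue; only the rational part matters.
At the order-1 pole -2/3 set g(χ) = (χ - (-2/3))*(rational part) = 34/25 - 3*χ/34.
Simple pole: residue = g(a) at a = -2/3, which is 603/425.
List the singular points by increasing real part (a conjugate pair: the negative imaginary part first).


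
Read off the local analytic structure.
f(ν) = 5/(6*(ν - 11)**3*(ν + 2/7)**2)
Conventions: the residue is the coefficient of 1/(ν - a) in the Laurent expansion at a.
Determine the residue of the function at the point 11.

The residue is 12005/77900162.

At the order-3 pole 11 set g(ν) = (ν - (11))^3*f(ν) = 5/(6*(ν + 2/7)**2).
Order-3 pole: residue = g''(a)/2; g''(11) = 12005/38950081, so the residue is 12005/77900162.


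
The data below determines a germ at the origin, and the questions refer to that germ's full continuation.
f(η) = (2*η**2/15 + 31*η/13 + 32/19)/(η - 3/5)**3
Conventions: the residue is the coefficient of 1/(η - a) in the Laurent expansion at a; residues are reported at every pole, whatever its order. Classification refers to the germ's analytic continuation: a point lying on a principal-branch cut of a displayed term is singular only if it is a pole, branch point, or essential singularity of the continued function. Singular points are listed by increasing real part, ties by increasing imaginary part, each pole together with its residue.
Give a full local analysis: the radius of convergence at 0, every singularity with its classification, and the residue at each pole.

Denominator factor (η - 3/5)^3: pole of order 3 at 3/5, modulus 3/5.
The radius of convergence is the smallest modulus among the singular points: 3/5.
At the order-3 pole 3/5 set g(η) = (η - (3/5))^3*f(η) = 2*η**2/15 + 31*η/13 + 32/19.
Order-3 pole: residue = g''(a)/2; g''(3/5) = 4/15, so the residue is 2/15.

Radius of convergence at 0: 3/5.
At 3/5: a pole of order 3; residue 2/15.


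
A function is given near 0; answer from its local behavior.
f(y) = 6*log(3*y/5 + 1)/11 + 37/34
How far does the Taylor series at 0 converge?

Branch term (6/11)*log(1 - y/(-5/3)): its argument vanishes at y = -5/3, a logarithmic branch point, modulus 5/3.
The radius of convergence is the smallest modulus among the singular points: 5/3.

The radius of convergence is 5/3.


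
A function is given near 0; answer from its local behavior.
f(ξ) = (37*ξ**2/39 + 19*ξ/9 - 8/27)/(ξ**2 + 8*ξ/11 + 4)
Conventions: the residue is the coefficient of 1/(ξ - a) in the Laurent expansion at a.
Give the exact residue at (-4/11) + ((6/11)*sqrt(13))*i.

The residue is (1829/2574) + ((48926/150579)*sqrt(13))*i.

The factor ξ**2 + 8*ξ/11 + 4 splits as (ξ - a)(ξ - a') with a = (-4/11) + ((6/11)*sqrt(13))*i, a' = (-4/11) - ((6/11)*sqrt(13))*i. At the order-1 pole a set g(ξ) = (ξ - a)*f(ξ) = [37*ξ**2/39 + 19*ξ/9 - 8/27] / (ξ - a').
Simple pole: residue = g(a) at a = (-4/11) + ((6/11)*sqrt(13))*i, which is (1829/2574) + ((48926/150579)*sqrt(13))*i.


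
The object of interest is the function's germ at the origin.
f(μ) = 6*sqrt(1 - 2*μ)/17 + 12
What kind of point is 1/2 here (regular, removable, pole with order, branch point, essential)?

The point is an algebraic (square-root) branch point.

The term (6/17)*sqrt(1 - μ/(1/2)) has argument 1 - 1/2/(1/2) = 0 at 1/2: a square-root (algebraic, two-sheeted) branch point; the remaining terms are analytic or single-valued there.


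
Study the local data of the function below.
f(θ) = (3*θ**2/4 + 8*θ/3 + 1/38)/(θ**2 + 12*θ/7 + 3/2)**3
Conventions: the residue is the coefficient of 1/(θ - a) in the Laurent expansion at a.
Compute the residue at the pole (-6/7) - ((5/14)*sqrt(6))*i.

The factor θ**2 + 12*θ/7 + 3/2 splits as (θ - a)(θ - a') with a = (-6/7) - ((5/14)*sqrt(6))*i, a' = (-6/7) + ((5/14)*sqrt(6))*i. At the order-3 pole a set g(θ) = (θ - a)^3*f(θ) = [3*θ**2/4 + 8*θ/3 + 1/38] / (θ - a')^3.
Order-3 pole: residue = g''(a)/2; g''((-6/7) - ((5/14)*sqrt(6))*i) = -((3875557/8550000)*sqrt(6))*i, so the residue is -((3875557/17100000)*sqrt(6))*i.

The residue is -((3875557/17100000)*sqrt(6))*i.


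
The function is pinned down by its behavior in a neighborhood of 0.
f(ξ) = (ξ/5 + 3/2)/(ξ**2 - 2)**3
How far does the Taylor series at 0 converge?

The radius of convergence is sqrt(2).

Denominator factor (ξ**2 - 2)^3: discriminant 8, real irrational roots sqrt(2) and -sqrt(2); poles of order 3, moduli sqrt(2) and sqrt(2).
The radius of convergence is the smallest modulus among the singular points: sqrt(2).


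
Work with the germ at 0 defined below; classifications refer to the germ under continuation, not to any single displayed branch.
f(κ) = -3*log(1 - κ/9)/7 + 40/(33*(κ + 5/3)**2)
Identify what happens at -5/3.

The denominator factor κ + 5/3 vanishes at -5/3 and appears to the power 2; the numerator there equals 40/33, nonzero, and no other factor vanishes.
The branch terms are analytic at this point.
Hence a pole whose order is the multiplicity, 2.

The point is a pole of order 2.


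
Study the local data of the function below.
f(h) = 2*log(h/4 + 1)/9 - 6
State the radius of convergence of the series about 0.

The radius of convergence is 4.

Branch term (2/9)*log(1 - h/(-4)): its argument vanishes at h = -4, a logarithmic branch point, modulus 4.
The radius of convergence is the smallest modulus among the singular points: 4.


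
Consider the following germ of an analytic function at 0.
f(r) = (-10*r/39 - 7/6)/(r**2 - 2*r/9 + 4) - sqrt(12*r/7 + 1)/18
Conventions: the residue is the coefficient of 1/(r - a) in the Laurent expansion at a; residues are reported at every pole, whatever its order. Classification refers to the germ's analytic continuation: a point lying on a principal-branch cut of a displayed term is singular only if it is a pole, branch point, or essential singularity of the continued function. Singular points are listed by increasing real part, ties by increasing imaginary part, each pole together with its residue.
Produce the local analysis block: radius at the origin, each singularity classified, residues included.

Radius of convergence at 0: 7/12.
At -7/12: an algebraic (square-root) branch point.
At (1/9) - ((1/9)*sqrt(323))*i: a pole of order 1; residue (-5/39) - ((839/50388)*sqrt(323))*i.
At (1/9) + ((1/9)*sqrt(323))*i: a pole of order 1; residue (-5/39) + ((839/50388)*sqrt(323))*i.

Denominator factor (r**2 - 2*r/9 + 4): discriminant -1292/81, complex-conjugate roots (1/9) + ((1/9)*sqrt(323))*i and (1/9) - ((1/9)*sqrt(323))*i; poles of order 1, moduli 2 and 2.
Branch term (-1/18)*sqrt(1 - r/(-7/12)): its argument vanishes at r = -7/12, a square-root branch point, modulus 7/12.
The radius of convergence is the smallest modulus among the singular points: 7/12.
The branch term is analytic at (1/9) - ((1/9)*sqrt(323))*i and contributes nothing to the residue; only the rational part matters.
The factor r**2 - 2*r/9 + 4 splits as (r - a)(r - a') with a = (1/9) - ((1/9)*sqrt(323))*i, a' = (1/9) + ((1/9)*sqrt(323))*i. At the order-1 pole a set g(r) = (r - a)*(rational part) = [-10*r/39 - 7/6] / (r - a').
Simple pole: residue = g(a) at a = (1/9) - ((1/9)*sqrt(323))*i, which is (-5/39) - ((839/50388)*sqrt(323))*i.
The branch term is analytic at (1/9) + ((1/9)*sqrt(323))*i and contributes nothing to the residue; only the rational part matters.
The factor r**2 - 2*r/9 + 4 splits as (r - a)(r - a') with a = (1/9) + ((1/9)*sqrt(323))*i, a' = (1/9) - ((1/9)*sqrt(323))*i. At the order-1 pole a set g(r) = (r - a)*(rational part) = [-10*r/39 - 7/6] / (r - a').
Simple pole: residue = g(a) at a = (1/9) + ((1/9)*sqrt(323))*i, which is (-5/39) + ((839/50388)*sqrt(323))*i.
List the singular points by increasing real part (a conjugate pair: the negative imaginary part first).


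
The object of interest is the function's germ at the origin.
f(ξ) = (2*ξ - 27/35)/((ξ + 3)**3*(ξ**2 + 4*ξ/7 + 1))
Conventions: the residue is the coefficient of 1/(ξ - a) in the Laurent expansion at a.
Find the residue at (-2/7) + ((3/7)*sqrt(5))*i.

The residue is (45863/975560) - ((132641/14633400)*sqrt(5))*i.

The factor ξ**2 + 4*ξ/7 + 1 splits as (ξ - a)(ξ - a') with a = (-2/7) + ((3/7)*sqrt(5))*i, a' = (-2/7) - ((3/7)*sqrt(5))*i. At the order-1 pole a set g(ξ) = (ξ - a)*f(ξ) = [(2*ξ - 27/35)/(ξ + 3)**3] / (ξ - a').
Simple pole: residue = g(a) at a = (-2/7) + ((3/7)*sqrt(5))*i, which is (45863/975560) - ((132641/14633400)*sqrt(5))*i.


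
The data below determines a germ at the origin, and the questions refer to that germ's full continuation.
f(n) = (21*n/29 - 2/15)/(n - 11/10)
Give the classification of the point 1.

The point is a regular point.

Denominator factors: n - 11/10 = -1/10 at n = 1 — none vanishes.
So the germ continues analytically to 1.


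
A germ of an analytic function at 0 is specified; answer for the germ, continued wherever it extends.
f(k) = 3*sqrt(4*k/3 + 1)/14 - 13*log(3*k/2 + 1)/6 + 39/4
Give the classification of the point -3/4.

The point is an algebraic (square-root) branch point.

The term (3/14)*sqrt(1 - k/(-3/4)) has argument 1 - -3/4/(-3/4) = 0 at -3/4: a square-root (algebraic, two-sheeted) branch point; the remaining terms are analytic or single-valued there.


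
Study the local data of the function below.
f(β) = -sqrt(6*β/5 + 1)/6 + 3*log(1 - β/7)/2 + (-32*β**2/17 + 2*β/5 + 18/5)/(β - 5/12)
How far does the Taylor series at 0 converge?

The radius of convergence is 5/12.

Denominator factor (β - 5/12): pole of order 1 at 5/12, modulus 5/12.
Branch term (3/2)*log(1 - β/(7)): its argument vanishes at β = 7, a logarithmic branch point, modulus 7.
Branch term (-1/6)*sqrt(1 - β/(-5/6)): its argument vanishes at β = -5/6, a square-root branch point, modulus 5/6.
The radius of convergence is the smallest modulus among the singular points: 5/12.


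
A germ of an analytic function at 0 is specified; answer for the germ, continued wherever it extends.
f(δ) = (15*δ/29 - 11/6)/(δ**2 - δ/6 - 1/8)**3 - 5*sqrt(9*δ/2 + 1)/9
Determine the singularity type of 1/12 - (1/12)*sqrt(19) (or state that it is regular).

The point is a pole of order 3.

The denominator factor δ**2 - δ/6 - 1/8 vanishes at 1/12 - (1/12)*sqrt(19) and appears to the power 3; the numerator there equals -623/348 - (5/116)*sqrt(19), nonzero, and no other factor vanishes.
The branch terms are analytic at this point.
Hence a pole whose order is the multiplicity, 3.


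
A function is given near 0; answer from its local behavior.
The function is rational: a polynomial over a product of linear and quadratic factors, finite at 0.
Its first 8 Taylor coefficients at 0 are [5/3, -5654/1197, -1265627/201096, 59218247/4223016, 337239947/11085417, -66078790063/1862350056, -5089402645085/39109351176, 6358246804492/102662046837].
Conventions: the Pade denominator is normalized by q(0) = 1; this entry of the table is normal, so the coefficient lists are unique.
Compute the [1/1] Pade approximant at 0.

Taylor coefficients needed (read off): a_0 = 5/3, a_1 = -5654/1197, a_2 = -1265627/201096.
Write the denominator as Q(γ) = 1 + q1*γ. Requiring Q*f - P = O(γ^3) with deg P <= 1 kills the coefficients of γ^2..γ^2 in Q*f:
  γ^2: a_2 + q1*a_1 = 0, i.e. -1265627/201096 + (-5654/1197)*q1 = 0.
Solving this linear system: q1 = -115057/86352.
The numerator is Q*f truncated at degree 1: P0 = a_0 = 5/3; P1 = a_1 + q1*a_0 = -1627603/234384.

The Pade approximant has numerator coefficients [5/3, -1627603/234384]; denominator coefficients [1, -115057/86352].


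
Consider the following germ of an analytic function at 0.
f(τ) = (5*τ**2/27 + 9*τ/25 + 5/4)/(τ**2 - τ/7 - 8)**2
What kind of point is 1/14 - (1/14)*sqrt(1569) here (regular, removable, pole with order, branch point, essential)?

The denominator factor τ**2 - τ/7 - 8 vanishes at 1/14 - (1/14)*sqrt(1569) and appears to the power 2; the numerator there equals 365027/132300 - (913/33075)*sqrt(1569), nonzero, and no other factor vanishes.
Hence a pole whose order is the multiplicity, 2.

The point is a pole of order 2.


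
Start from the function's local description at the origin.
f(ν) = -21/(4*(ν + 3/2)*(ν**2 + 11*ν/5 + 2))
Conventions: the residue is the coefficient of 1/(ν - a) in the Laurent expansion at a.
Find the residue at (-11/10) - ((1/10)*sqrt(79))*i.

The factor ν**2 + 11*ν/5 + 2 splits as (ν - a)(ν - a') with a = (-11/10) - ((1/10)*sqrt(79))*i, a' = (-11/10) + ((1/10)*sqrt(79))*i. At the order-1 pole a set g(ν) = (ν - a)*f(ν) = [-21/(4*(ν + 3/2))] / (ν - a').
Simple pole: residue = g(a) at a = (-11/10) - ((1/10)*sqrt(79))*i, which is (105/38) - ((210/1501)*sqrt(79))*i.

The residue is (105/38) - ((210/1501)*sqrt(79))*i.


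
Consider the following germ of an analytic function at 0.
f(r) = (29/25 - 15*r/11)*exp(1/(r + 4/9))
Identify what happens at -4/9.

The exponent 1/(r - (-4/9)) has a pole at -4/9, so exp(1/(r - (-4/9))) takes every nonzero value near it: an essential singularity (not a pole of any order).

The point is an essential singularity.


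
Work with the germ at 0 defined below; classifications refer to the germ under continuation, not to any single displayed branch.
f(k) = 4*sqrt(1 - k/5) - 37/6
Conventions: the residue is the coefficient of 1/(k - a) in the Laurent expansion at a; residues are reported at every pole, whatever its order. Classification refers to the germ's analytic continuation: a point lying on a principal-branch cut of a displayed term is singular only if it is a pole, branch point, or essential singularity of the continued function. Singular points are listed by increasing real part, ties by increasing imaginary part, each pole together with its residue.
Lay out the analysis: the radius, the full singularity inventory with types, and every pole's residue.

Branch term (4)*sqrt(1 - k/(5)): its argument vanishes at k = 5, a square-root branch point, modulus 5.
The radius of convergence is the smallest modulus among the singular points: 5.

Radius of convergence at 0: 5.
At 5: an algebraic (square-root) branch point.


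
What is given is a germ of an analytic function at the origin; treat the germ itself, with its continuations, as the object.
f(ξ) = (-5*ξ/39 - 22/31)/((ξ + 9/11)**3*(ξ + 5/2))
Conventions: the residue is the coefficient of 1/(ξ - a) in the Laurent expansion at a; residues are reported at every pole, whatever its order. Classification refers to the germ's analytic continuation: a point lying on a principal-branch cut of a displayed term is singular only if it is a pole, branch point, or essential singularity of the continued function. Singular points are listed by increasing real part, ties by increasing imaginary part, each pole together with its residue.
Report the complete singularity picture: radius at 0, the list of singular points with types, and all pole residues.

Denominator factor (ξ + 9/11)^3: pole of order 3 at -9/11, modulus 9/11.
Denominator factor (ξ + 5/2): pole of order 1 at -5/2, modulus 5/2.
The radius of convergence is the smallest modulus among the singular points: 9/11.
At the order-1 pole -5/2 set g(ξ) = (ξ - (-5/2))*f(ξ) = (-5*ξ/39 - 22/31)/(ξ + 9/11)**3.
Simple pole: residue = g(a) at a = -5/2, which is 5009884/61239477.
At the order-3 pole -9/11 set g(ξ) = (ξ - (-9/11))^3*f(ξ) = (-5*ξ/39 - 22/31)/(ξ + 5/2).
Order-3 pole: residue = g''(a)/2; g''(-9/11) = -10019768/61239477, so the residue is -5009884/61239477.
List the singular points by increasing real part (a conjugate pair: the negative imaginary part first).

Radius of convergence at 0: 9/11.
At -5/2: a pole of order 1; residue 5009884/61239477.
At -9/11: a pole of order 3; residue -5009884/61239477.


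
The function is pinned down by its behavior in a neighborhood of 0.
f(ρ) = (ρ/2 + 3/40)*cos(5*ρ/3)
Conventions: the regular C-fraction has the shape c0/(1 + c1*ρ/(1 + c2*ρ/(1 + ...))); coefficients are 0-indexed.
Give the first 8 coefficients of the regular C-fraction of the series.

Taylor coefficients (expand at 0): a_0 = 3/40, a_1 = 1/2, a_2 = -5/48, a_3 = -25/36, a_4 = 125/5184, a_5 = 625/3888, a_6 = -625/279936, a_7 = -3125/209952.
c0 = a_0 = 3/40. Peel one level at a time: if S = 1 + c*ρ/S' with S'(0) = 1, then c is the ρ-coefficient of S and S' = c*ρ/(S - 1).
S_1 = c0/f = 1 + (-20/3)*ρ + (275/6)*ρ^2 + ...; c1 = -20/3.
S_2 = c1*ρ/(S_1 - 1) = 1 + (55/8)*ρ + (275/192)*ρ^2 + ...; c2 = 55/8.
S_3 = c2*ρ/(S_2 - 1) = 1 + (-5/24)*ρ + (-125/3564)*ρ^2 + ...; c3 = -5/24.
S_4 = c3*ρ/(S_3 - 1) = 1 + (-50/297)*ρ + (-96500/88209)*ρ^2 + ...; c4 = -50/297.
S_5 = c4*ρ/(S_4 - 1) = 1 + (-1930/297)*ρ + (154499/3564)*ρ^2 + ...; c5 = -1930/297.
S_6 = c5*ρ/(S_5 - 1) = 1 + (154499/23160)*ρ + (1699489/59598400)*ρ^2 + ...; c6 = 154499/23160.
S_7 = c6*ρ/(S_6 - 1) = 1 + (-33/7720)*ρ + ...; c7 = -33/7720.

The regular C-fraction coefficients are [3/40, -20/3, 55/8, -5/24, -50/297, -1930/297, 154499/23160, -33/7720].
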